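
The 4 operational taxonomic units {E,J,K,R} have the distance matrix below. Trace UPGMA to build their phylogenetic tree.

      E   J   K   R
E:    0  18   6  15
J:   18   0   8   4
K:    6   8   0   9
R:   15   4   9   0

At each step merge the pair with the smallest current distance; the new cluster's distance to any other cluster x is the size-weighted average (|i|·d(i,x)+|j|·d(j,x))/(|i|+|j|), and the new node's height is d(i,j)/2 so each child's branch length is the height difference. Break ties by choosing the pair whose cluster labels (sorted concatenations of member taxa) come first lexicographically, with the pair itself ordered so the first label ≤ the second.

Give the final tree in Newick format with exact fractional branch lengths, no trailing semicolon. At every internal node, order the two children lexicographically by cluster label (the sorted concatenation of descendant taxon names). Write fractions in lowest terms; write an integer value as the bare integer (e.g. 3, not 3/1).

((E:3,K:3):13/4,(J:2,R:2):17/4)

step 1: merge (J,R) at d=4; branch lengths J→2, R→2; new cluster JR
  updated: d(E,JR)=33/2, d(JR,K)=17/2
step 2: merge (E,K) at d=6; branch lengths E→3, K→3; new cluster EK
  updated: d(EK,JR)=25/2
step 3: merge (EK,JR) at d=25/2; branch lengths EK→13/4, JR→17/4; new cluster EJKR
final tree: ((E:3,K:3):13/4,(J:2,R:2):17/4)
total length: 35/2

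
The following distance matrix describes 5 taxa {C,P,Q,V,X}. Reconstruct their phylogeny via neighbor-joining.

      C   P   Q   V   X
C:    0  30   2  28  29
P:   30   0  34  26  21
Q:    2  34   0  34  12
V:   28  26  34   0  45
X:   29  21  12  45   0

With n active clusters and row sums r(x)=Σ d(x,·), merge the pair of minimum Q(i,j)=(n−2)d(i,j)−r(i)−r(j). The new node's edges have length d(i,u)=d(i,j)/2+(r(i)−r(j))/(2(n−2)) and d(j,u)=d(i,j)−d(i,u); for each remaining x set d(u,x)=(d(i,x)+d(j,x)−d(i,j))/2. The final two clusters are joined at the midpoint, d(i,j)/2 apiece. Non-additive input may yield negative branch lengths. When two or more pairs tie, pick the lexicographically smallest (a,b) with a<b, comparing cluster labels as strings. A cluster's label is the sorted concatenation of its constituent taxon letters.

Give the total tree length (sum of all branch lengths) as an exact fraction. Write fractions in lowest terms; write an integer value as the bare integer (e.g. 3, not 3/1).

113/2

1. join P+V (d=26, Q=-166) ⇒ PV; edges |P|=28/3, |V|=50/3
  updated: d(C,PV)=16, d(PV,Q)=21, d(PV,X)=20
2. join C+Q (d=2, Q=-78) ⇒ CQ; edges |C|=4, |Q|=-2
  updated: d(CQ,PV)=35/2, d(CQ,X)=39/2
3. join CQ+PV (d=35/2, Q=-57) ⇒ CPQV; edges |CQ|=17/2, |PV|=9
  updated: d(CPQV,X)=11
4. join CPQV+X (d=11) ⇒ CPQVX; edges |CPQV|=11/2, |X|=11/2
final tree: (((C:4,Q:-2):17/2,(P:28/3,V:50/3):9):11/2,X:11/2)
total length: 113/2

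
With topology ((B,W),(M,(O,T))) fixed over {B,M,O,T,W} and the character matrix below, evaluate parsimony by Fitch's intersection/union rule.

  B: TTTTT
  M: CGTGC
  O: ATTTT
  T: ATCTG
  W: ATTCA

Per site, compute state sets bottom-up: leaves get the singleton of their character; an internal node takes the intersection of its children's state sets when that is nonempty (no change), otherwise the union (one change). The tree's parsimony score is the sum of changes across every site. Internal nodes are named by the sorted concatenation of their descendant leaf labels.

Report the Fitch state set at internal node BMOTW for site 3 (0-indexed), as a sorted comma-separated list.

BW@0: {T} ∪ {A} = {A,T} (union, +1)
OT@0: {A} ∩ {A} = {A} (intersection, +0)
MOT@0: {C} ∪ {A} = {A,C} (union, +1)
BMOTW@0: {A,T} ∩ {A,C} = {A} (intersection, +0)
BW@1: {T} ∩ {T} = {T} (intersection, +0)
OT@1: {T} ∩ {T} = {T} (intersection, +0)
MOT@1: {G} ∪ {T} = {G,T} (union, +1)
BMOTW@1: {T} ∩ {G,T} = {T} (intersection, +0)
BW@2: {T} ∩ {T} = {T} (intersection, +0)
OT@2: {T} ∪ {C} = {C,T} (union, +1)
MOT@2: {T} ∩ {C,T} = {T} (intersection, +0)
BMOTW@2: {T} ∩ {T} = {T} (intersection, +0)
BW@3: {T} ∪ {C} = {C,T} (union, +1)
OT@3: {T} ∩ {T} = {T} (intersection, +0)
MOT@3: {G} ∪ {T} = {G,T} (union, +1)
BMOTW@3: {C,T} ∩ {G,T} = {T} (intersection, +0)
BW@4: {T} ∪ {A} = {A,T} (union, +1)
OT@4: {T} ∪ {G} = {G,T} (union, +1)
MOT@4: {C} ∪ {G,T} = {C,G,T} (union, +1)
BMOTW@4: {A,T} ∩ {C,G,T} = {T} (intersection, +0)
per-site changes: [2, 1, 1, 2, 3]; total = 9

T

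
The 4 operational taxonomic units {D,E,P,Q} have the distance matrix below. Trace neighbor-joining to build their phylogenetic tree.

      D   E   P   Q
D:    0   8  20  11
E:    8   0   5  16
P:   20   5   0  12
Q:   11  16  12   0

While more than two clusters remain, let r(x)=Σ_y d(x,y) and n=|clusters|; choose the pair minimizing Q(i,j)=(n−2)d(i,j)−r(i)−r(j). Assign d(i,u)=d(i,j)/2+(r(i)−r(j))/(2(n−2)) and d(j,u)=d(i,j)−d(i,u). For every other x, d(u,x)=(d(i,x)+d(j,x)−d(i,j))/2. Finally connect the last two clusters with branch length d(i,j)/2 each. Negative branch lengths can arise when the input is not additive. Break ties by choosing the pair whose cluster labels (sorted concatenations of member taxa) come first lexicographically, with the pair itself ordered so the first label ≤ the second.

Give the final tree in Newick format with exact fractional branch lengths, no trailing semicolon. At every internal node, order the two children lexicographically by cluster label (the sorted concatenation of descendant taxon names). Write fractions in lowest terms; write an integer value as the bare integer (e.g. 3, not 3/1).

(((D:11/2,Q:11/2):6,E:1/2):9/4,P:9/4)

1. join D+Q (d=11, Q=-56) ⇒ DQ; edges |D|=11/2, |Q|=11/2
  updated: d(DQ,E)=13/2, d(DQ,P)=21/2
2. join DQ+E (d=13/2, Q=-22) ⇒ DEQ; edges |DQ|=6, |E|=1/2
  updated: d(DEQ,P)=9/2
3. join DEQ+P (d=9/2) ⇒ DEPQ; edges |DEQ|=9/4, |P|=9/4
final tree: (((D:11/2,Q:11/2):6,E:1/2):9/4,P:9/4)
total length: 22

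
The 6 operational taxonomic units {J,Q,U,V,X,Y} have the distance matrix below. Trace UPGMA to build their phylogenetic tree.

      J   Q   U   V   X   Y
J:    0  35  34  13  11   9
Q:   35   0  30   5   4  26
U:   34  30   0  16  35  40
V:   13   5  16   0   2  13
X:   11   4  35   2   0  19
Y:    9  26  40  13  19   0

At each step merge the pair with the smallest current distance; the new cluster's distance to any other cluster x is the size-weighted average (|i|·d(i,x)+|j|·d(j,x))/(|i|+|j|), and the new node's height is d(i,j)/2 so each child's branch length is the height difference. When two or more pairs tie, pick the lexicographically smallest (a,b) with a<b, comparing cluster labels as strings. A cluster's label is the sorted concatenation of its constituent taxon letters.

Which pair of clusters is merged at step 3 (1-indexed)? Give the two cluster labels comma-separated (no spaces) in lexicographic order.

iteration 1: select V,X (d=2); attach at lengths (1, 1); label the merged cluster VX
  updated: d(J,VX)=12, d(Q,VX)=9/2, d(U,VX)=51/2, d(VX,Y)=16
iteration 2: select Q,VX (d=9/2); attach at lengths (9/4, 5/4); label the merged cluster QVX
  updated: d(J,QVX)=59/3, d(QVX,U)=27, d(QVX,Y)=58/3
iteration 3: select J,Y (d=9); attach at lengths (9/2, 9/2); label the merged cluster JY
  updated: d(JY,QVX)=39/2, d(JY,U)=37
iteration 4: select JY,QVX (d=39/2); attach at lengths (21/4, 15/2); label the merged cluster JQVXY
  updated: d(JQVXY,U)=31
iteration 5: select JQVXY,U (d=31); attach at lengths (23/4, 31/2); label the merged cluster JQUVXY
final tree: (((J:9/2,Y:9/2):21/4,(Q:9/4,(V:1,X:1):5/4):15/2):23/4,U:31/2)
total length: 97/2

J,Y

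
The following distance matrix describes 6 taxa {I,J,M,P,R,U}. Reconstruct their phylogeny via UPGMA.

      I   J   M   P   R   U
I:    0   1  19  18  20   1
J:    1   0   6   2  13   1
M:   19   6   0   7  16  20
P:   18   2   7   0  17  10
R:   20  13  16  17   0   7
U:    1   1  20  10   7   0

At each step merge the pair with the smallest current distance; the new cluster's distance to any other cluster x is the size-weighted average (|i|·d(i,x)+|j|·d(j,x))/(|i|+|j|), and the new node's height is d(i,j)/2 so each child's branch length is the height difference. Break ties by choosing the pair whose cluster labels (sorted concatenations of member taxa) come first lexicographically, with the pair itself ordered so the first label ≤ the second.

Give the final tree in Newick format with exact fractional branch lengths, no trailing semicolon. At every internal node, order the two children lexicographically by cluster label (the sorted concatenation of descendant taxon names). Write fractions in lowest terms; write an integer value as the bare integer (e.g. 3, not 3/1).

((((I:1/2,J:1/2):0,U:1/2):23/4,(M:7/2,P:7/2):11/4):21/20,R:73/10)

iteration 1: select I,J (d=1); attach at lengths (1/2, 1/2); label the merged cluster IJ
  updated: d(IJ,M)=25/2, d(IJ,P)=10, d(IJ,R)=33/2, d(IJ,U)=1
iteration 2: select IJ,U (d=1); attach at lengths (0, 1/2); label the merged cluster IJU
  updated: d(IJU,M)=15, d(IJU,P)=10, d(IJU,R)=40/3
iteration 3: select M,P (d=7); attach at lengths (7/2, 7/2); label the merged cluster MP
  updated: d(IJU,MP)=25/2, d(MP,R)=33/2
iteration 4: select IJU,MP (d=25/2); attach at lengths (23/4, 11/4); label the merged cluster IJMPU
  updated: d(IJMPU,R)=73/5
iteration 5: select IJMPU,R (d=73/5); attach at lengths (21/20, 73/10); label the merged cluster IJMPRU
final tree: ((((I:1/2,J:1/2):0,U:1/2):23/4,(M:7/2,P:7/2):11/4):21/20,R:73/10)
total length: 507/20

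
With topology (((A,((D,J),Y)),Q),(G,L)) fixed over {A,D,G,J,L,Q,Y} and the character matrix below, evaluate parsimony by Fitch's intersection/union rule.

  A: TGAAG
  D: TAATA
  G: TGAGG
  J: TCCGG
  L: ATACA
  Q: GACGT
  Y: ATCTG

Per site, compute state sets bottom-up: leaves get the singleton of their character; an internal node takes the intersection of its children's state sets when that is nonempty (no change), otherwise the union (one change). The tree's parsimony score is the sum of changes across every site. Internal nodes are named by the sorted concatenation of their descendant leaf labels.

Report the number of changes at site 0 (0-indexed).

[col 0] DJ: children D:{T}, J:{T} ∩→ {T}; cost 0
[col 0] DJY: children DJ:{T}, Y:{A} ∪→ {A,T}; cost 1
[col 0] ADJY: children A:{T}, DJY:{A,T} ∩→ {T}; cost 0
[col 0] ADJQY: children ADJY:{T}, Q:{G} ∪→ {G,T}; cost 1
[col 0] GL: children G:{T}, L:{A} ∪→ {A,T}; cost 1
[col 0] ADGJLQY: children ADJQY:{G,T}, GL:{A,T} ∩→ {T}; cost 0
[col 1] DJ: children D:{A}, J:{C} ∪→ {A,C}; cost 1
[col 1] DJY: children DJ:{A,C}, Y:{T} ∪→ {A,C,T}; cost 1
[col 1] ADJY: children A:{G}, DJY:{A,C,T} ∪→ {A,C,G,T}; cost 1
[col 1] ADJQY: children ADJY:{A,C,G,T}, Q:{A} ∩→ {A}; cost 0
[col 1] GL: children G:{G}, L:{T} ∪→ {G,T}; cost 1
[col 1] ADGJLQY: children ADJQY:{A}, GL:{G,T} ∪→ {A,G,T}; cost 1
[col 2] DJ: children D:{A}, J:{C} ∪→ {A,C}; cost 1
[col 2] DJY: children DJ:{A,C}, Y:{C} ∩→ {C}; cost 0
[col 2] ADJY: children A:{A}, DJY:{C} ∪→ {A,C}; cost 1
[col 2] ADJQY: children ADJY:{A,C}, Q:{C} ∩→ {C}; cost 0
[col 2] GL: children G:{A}, L:{A} ∩→ {A}; cost 0
[col 2] ADGJLQY: children ADJQY:{C}, GL:{A} ∪→ {A,C}; cost 1
[col 3] DJ: children D:{T}, J:{G} ∪→ {G,T}; cost 1
[col 3] DJY: children DJ:{G,T}, Y:{T} ∩→ {T}; cost 0
[col 3] ADJY: children A:{A}, DJY:{T} ∪→ {A,T}; cost 1
[col 3] ADJQY: children ADJY:{A,T}, Q:{G} ∪→ {A,G,T}; cost 1
[col 3] GL: children G:{G}, L:{C} ∪→ {C,G}; cost 1
[col 3] ADGJLQY: children ADJQY:{A,G,T}, GL:{C,G} ∩→ {G}; cost 0
[col 4] DJ: children D:{A}, J:{G} ∪→ {A,G}; cost 1
[col 4] DJY: children DJ:{A,G}, Y:{G} ∩→ {G}; cost 0
[col 4] ADJY: children A:{G}, DJY:{G} ∩→ {G}; cost 0
[col 4] ADJQY: children ADJY:{G}, Q:{T} ∪→ {G,T}; cost 1
[col 4] GL: children G:{G}, L:{A} ∪→ {A,G}; cost 1
[col 4] ADGJLQY: children ADJQY:{G,T}, GL:{A,G} ∩→ {G}; cost 0
per-site changes: [3, 5, 3, 4, 3]; total = 18

3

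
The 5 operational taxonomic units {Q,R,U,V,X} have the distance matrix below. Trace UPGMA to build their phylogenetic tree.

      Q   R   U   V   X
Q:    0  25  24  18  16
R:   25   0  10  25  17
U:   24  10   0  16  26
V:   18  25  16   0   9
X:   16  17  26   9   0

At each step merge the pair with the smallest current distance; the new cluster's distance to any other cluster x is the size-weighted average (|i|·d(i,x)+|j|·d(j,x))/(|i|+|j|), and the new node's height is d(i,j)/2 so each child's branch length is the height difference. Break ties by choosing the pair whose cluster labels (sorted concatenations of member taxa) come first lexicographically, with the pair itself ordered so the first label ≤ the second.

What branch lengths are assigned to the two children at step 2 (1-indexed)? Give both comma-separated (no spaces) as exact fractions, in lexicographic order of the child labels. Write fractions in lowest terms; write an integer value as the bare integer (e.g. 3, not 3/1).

5,5

iteration 1: select V,X (d=9); attach at lengths (9/2, 9/2); label the merged cluster VX
  updated: d(Q,VX)=17, d(R,VX)=21, d(U,VX)=21
iteration 2: select R,U (d=10); attach at lengths (5, 5); label the merged cluster RU
  updated: d(Q,RU)=49/2, d(RU,VX)=21
iteration 3: select Q,VX (d=17); attach at lengths (17/2, 4); label the merged cluster QVX
  updated: d(QVX,RU)=133/6
iteration 4: select QVX,RU (d=133/6); attach at lengths (31/12, 73/12); label the merged cluster QRUVX
final tree: ((Q:17/2,(V:9/2,X:9/2):4):31/12,(R:5,U:5):73/12)
total length: 241/6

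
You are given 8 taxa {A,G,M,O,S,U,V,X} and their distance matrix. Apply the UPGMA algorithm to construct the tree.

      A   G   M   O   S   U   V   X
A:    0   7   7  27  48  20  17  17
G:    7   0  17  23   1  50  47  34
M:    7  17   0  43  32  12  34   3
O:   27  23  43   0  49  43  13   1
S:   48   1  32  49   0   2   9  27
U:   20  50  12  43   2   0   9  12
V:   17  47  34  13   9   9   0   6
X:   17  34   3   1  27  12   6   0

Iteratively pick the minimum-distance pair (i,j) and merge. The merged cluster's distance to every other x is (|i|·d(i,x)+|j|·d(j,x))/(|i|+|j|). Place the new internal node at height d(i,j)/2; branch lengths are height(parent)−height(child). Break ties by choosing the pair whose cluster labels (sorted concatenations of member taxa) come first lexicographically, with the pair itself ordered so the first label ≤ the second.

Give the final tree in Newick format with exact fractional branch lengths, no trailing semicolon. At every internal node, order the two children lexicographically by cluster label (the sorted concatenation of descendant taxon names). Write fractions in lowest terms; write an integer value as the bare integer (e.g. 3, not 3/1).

step 1: merge (G,S) at d=1; branch lengths G→1/2, S→1/2; new cluster GS
  updated: d(A,GS)=55/2, d(GS,M)=49/2, d(GS,O)=36, d(GS,U)=26, d(GS,V)=28, d(GS,X)=61/2
step 2: merge (O,X) at d=1; branch lengths O→1/2, X→1/2; new cluster OX
  updated: d(A,OX)=22, d(GS,OX)=133/4, d(M,OX)=23, d(OX,U)=55/2, d(OX,V)=19/2
step 3: merge (A,M) at d=7; branch lengths A→7/2, M→7/2; new cluster AM
  updated: d(AM,GS)=26, d(AM,OX)=45/2, d(AM,U)=16, d(AM,V)=51/2
step 4: merge (U,V) at d=9; branch lengths U→9/2, V→9/2; new cluster UV
  updated: d(AM,UV)=83/4, d(GS,UV)=27, d(OX,UV)=37/2
step 5: merge (OX,UV) at d=37/2; branch lengths OX→35/4, UV→19/4; new cluster OUVX
  updated: d(AM,OUVX)=173/8, d(GS,OUVX)=241/8
step 6: merge (AM,OUVX) at d=173/8; branch lengths AM→117/16, OUVX→25/16; new cluster AMOUVX
  updated: d(AMOUVX,GS)=115/4
step 7: merge (AMOUVX,GS) at d=115/4; branch lengths AMOUVX→57/16, GS→111/8; new cluster AGMOSUVX
final tree: (((A:7/2,M:7/2):117/16,((O:1/2,X:1/2):35/4,(U:9/2,V:9/2):19/4):25/16):57/16,(G:1/2,S:1/2):111/8)
total length: 925/16

(((A:7/2,M:7/2):117/16,((O:1/2,X:1/2):35/4,(U:9/2,V:9/2):19/4):25/16):57/16,(G:1/2,S:1/2):111/8)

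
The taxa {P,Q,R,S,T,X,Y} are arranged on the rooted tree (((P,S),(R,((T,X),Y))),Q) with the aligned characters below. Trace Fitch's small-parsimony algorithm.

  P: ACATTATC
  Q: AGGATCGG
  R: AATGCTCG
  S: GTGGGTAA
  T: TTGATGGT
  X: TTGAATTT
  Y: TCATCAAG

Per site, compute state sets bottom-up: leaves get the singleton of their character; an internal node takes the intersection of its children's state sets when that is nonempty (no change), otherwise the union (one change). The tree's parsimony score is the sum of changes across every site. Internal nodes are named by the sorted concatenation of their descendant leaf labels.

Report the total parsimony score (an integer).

PS@0: {A} ∪ {G} = {A,G} (union, +1)
TX@0: {T} ∩ {T} = {T} (intersection, +0)
TXY@0: {T} ∩ {T} = {T} (intersection, +0)
RTXY@0: {A} ∪ {T} = {A,T} (union, +1)
PRSTXY@0: {A,G} ∩ {A,T} = {A} (intersection, +0)
PQRSTXY@0: {A} ∩ {A} = {A} (intersection, +0)
PS@1: {C} ∪ {T} = {C,T} (union, +1)
TX@1: {T} ∩ {T} = {T} (intersection, +0)
TXY@1: {T} ∪ {C} = {C,T} (union, +1)
RTXY@1: {A} ∪ {C,T} = {A,C,T} (union, +1)
PRSTXY@1: {C,T} ∩ {A,C,T} = {C,T} (intersection, +0)
PQRSTXY@1: {C,T} ∪ {G} = {C,G,T} (union, +1)
PS@2: {A} ∪ {G} = {A,G} (union, +1)
TX@2: {G} ∩ {G} = {G} (intersection, +0)
TXY@2: {G} ∪ {A} = {A,G} (union, +1)
RTXY@2: {T} ∪ {A,G} = {A,G,T} (union, +1)
PRSTXY@2: {A,G} ∩ {A,G,T} = {A,G} (intersection, +0)
PQRSTXY@2: {A,G} ∩ {G} = {G} (intersection, +0)
PS@3: {T} ∪ {G} = {G,T} (union, +1)
TX@3: {A} ∩ {A} = {A} (intersection, +0)
TXY@3: {A} ∪ {T} = {A,T} (union, +1)
RTXY@3: {G} ∪ {A,T} = {A,G,T} (union, +1)
PRSTXY@3: {G,T} ∩ {A,G,T} = {G,T} (intersection, +0)
PQRSTXY@3: {G,T} ∪ {A} = {A,G,T} (union, +1)
PS@4: {T} ∪ {G} = {G,T} (union, +1)
TX@4: {T} ∪ {A} = {A,T} (union, +1)
TXY@4: {A,T} ∪ {C} = {A,C,T} (union, +1)
RTXY@4: {C} ∩ {A,C,T} = {C} (intersection, +0)
PRSTXY@4: {G,T} ∪ {C} = {C,G,T} (union, +1)
PQRSTXY@4: {C,G,T} ∩ {T} = {T} (intersection, +0)
PS@5: {A} ∪ {T} = {A,T} (union, +1)
TX@5: {G} ∪ {T} = {G,T} (union, +1)
TXY@5: {G,T} ∪ {A} = {A,G,T} (union, +1)
RTXY@5: {T} ∩ {A,G,T} = {T} (intersection, +0)
PRSTXY@5: {A,T} ∩ {T} = {T} (intersection, +0)
PQRSTXY@5: {T} ∪ {C} = {C,T} (union, +1)
PS@6: {T} ∪ {A} = {A,T} (union, +1)
TX@6: {G} ∪ {T} = {G,T} (union, +1)
TXY@6: {G,T} ∪ {A} = {A,G,T} (union, +1)
RTXY@6: {C} ∪ {A,G,T} = {A,C,G,T} (union, +1)
PRSTXY@6: {A,T} ∩ {A,C,G,T} = {A,T} (intersection, +0)
PQRSTXY@6: {A,T} ∪ {G} = {A,G,T} (union, +1)
PS@7: {C} ∪ {A} = {A,C} (union, +1)
TX@7: {T} ∩ {T} = {T} (intersection, +0)
TXY@7: {T} ∪ {G} = {G,T} (union, +1)
RTXY@7: {G} ∩ {G,T} = {G} (intersection, +0)
PRSTXY@7: {A,C} ∪ {G} = {A,C,G} (union, +1)
PQRSTXY@7: {A,C,G} ∩ {G} = {G} (intersection, +0)
per-site changes: [2, 4, 3, 4, 4, 4, 5, 3]; total = 29

29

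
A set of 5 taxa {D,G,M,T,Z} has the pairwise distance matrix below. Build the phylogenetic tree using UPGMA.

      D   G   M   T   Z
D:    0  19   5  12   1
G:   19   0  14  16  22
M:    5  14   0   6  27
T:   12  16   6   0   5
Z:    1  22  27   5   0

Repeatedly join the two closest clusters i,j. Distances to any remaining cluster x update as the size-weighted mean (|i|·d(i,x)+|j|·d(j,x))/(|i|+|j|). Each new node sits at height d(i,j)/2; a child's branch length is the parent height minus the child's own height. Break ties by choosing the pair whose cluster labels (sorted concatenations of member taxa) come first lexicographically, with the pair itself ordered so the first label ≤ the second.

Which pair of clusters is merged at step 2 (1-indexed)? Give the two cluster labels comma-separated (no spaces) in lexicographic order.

M,T

step 1: merge (D,Z) at d=1; branch lengths D→1/2, Z→1/2; new cluster DZ
  updated: d(DZ,G)=41/2, d(DZ,M)=16, d(DZ,T)=17/2
step 2: merge (M,T) at d=6; branch lengths M→3, T→3; new cluster MT
  updated: d(DZ,MT)=49/4, d(G,MT)=15
step 3: merge (DZ,MT) at d=49/4; branch lengths DZ→45/8, MT→25/8; new cluster DMTZ
  updated: d(DMTZ,G)=71/4
step 4: merge (DMTZ,G) at d=71/4; branch lengths DMTZ→11/4, G→71/8; new cluster DGMTZ
final tree: (((D:1/2,Z:1/2):45/8,(M:3,T:3):25/8):11/4,G:71/8)
total length: 219/8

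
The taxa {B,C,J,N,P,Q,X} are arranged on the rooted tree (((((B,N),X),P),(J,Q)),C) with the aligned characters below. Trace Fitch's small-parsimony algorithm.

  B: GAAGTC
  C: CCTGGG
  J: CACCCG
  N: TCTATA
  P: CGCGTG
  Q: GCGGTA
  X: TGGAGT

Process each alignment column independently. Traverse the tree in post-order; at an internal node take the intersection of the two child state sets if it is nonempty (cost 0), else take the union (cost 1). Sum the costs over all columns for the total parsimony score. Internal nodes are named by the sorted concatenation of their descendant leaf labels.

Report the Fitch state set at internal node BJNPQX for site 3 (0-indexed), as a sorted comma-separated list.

[col 0] BN: children B:{G}, N:{T} ∪→ {G,T}; cost 1
[col 0] BNX: children BN:{G,T}, X:{T} ∩→ {T}; cost 0
[col 0] BNPX: children BNX:{T}, P:{C} ∪→ {C,T}; cost 1
[col 0] JQ: children J:{C}, Q:{G} ∪→ {C,G}; cost 1
[col 0] BJNPQX: children BNPX:{C,T}, JQ:{C,G} ∩→ {C}; cost 0
[col 0] BCJNPQX: children BJNPQX:{C}, C:{C} ∩→ {C}; cost 0
[col 1] BN: children B:{A}, N:{C} ∪→ {A,C}; cost 1
[col 1] BNX: children BN:{A,C}, X:{G} ∪→ {A,C,G}; cost 1
[col 1] BNPX: children BNX:{A,C,G}, P:{G} ∩→ {G}; cost 0
[col 1] JQ: children J:{A}, Q:{C} ∪→ {A,C}; cost 1
[col 1] BJNPQX: children BNPX:{G}, JQ:{A,C} ∪→ {A,C,G}; cost 1
[col 1] BCJNPQX: children BJNPQX:{A,C,G}, C:{C} ∩→ {C}; cost 0
[col 2] BN: children B:{A}, N:{T} ∪→ {A,T}; cost 1
[col 2] BNX: children BN:{A,T}, X:{G} ∪→ {A,G,T}; cost 1
[col 2] BNPX: children BNX:{A,G,T}, P:{C} ∪→ {A,C,G,T}; cost 1
[col 2] JQ: children J:{C}, Q:{G} ∪→ {C,G}; cost 1
[col 2] BJNPQX: children BNPX:{A,C,G,T}, JQ:{C,G} ∩→ {C,G}; cost 0
[col 2] BCJNPQX: children BJNPQX:{C,G}, C:{T} ∪→ {C,G,T}; cost 1
[col 3] BN: children B:{G}, N:{A} ∪→ {A,G}; cost 1
[col 3] BNX: children BN:{A,G}, X:{A} ∩→ {A}; cost 0
[col 3] BNPX: children BNX:{A}, P:{G} ∪→ {A,G}; cost 1
[col 3] JQ: children J:{C}, Q:{G} ∪→ {C,G}; cost 1
[col 3] BJNPQX: children BNPX:{A,G}, JQ:{C,G} ∩→ {G}; cost 0
[col 3] BCJNPQX: children BJNPQX:{G}, C:{G} ∩→ {G}; cost 0
[col 4] BN: children B:{T}, N:{T} ∩→ {T}; cost 0
[col 4] BNX: children BN:{T}, X:{G} ∪→ {G,T}; cost 1
[col 4] BNPX: children BNX:{G,T}, P:{T} ∩→ {T}; cost 0
[col 4] JQ: children J:{C}, Q:{T} ∪→ {C,T}; cost 1
[col 4] BJNPQX: children BNPX:{T}, JQ:{C,T} ∩→ {T}; cost 0
[col 4] BCJNPQX: children BJNPQX:{T}, C:{G} ∪→ {G,T}; cost 1
[col 5] BN: children B:{C}, N:{A} ∪→ {A,C}; cost 1
[col 5] BNX: children BN:{A,C}, X:{T} ∪→ {A,C,T}; cost 1
[col 5] BNPX: children BNX:{A,C,T}, P:{G} ∪→ {A,C,G,T}; cost 1
[col 5] JQ: children J:{G}, Q:{A} ∪→ {A,G}; cost 1
[col 5] BJNPQX: children BNPX:{A,C,G,T}, JQ:{A,G} ∩→ {A,G}; cost 0
[col 5] BCJNPQX: children BJNPQX:{A,G}, C:{G} ∩→ {G}; cost 0
per-site changes: [3, 4, 5, 3, 3, 4]; total = 22

G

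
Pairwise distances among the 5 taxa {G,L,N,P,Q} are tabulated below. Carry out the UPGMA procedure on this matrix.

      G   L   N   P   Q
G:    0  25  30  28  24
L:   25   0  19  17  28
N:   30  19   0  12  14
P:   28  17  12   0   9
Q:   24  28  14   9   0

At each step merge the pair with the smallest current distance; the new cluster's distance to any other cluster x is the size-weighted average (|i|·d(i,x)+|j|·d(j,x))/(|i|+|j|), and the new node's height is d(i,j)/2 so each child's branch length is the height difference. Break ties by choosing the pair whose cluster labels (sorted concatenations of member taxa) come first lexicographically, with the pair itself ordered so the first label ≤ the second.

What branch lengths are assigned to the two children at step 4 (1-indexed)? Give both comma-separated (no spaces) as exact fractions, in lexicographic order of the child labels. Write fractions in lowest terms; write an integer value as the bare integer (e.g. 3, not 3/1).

107/8,65/24

1. join P+Q (d=9) ⇒ PQ; edges |P|=9/2, |Q|=9/2
  updated: d(G,PQ)=26, d(L,PQ)=45/2, d(N,PQ)=13
2. join N+PQ (d=13) ⇒ NPQ; edges |N|=13/2, |PQ|=2
  updated: d(G,NPQ)=82/3, d(L,NPQ)=64/3
3. join L+NPQ (d=64/3) ⇒ LNPQ; edges |L|=32/3, |NPQ|=25/6
  updated: d(G,LNPQ)=107/4
4. join G+LNPQ (d=107/4) ⇒ GLNPQ; edges |G|=107/8, |LNPQ|=65/24
final tree: (G:107/8,(L:32/3,(N:13/2,(P:9/2,Q:9/2):2):25/6):65/24)
total length: 581/12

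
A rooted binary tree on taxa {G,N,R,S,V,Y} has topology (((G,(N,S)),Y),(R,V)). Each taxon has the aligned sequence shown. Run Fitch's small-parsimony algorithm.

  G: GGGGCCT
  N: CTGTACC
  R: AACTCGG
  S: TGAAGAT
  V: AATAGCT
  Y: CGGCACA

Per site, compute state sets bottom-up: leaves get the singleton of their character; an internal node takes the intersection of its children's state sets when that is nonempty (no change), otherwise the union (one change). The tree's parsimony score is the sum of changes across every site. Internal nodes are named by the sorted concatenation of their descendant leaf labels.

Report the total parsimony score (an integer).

[col 0] NS: children N:{C}, S:{T} ∪→ {C,T}; cost 1
[col 0] GNS: children G:{G}, NS:{C,T} ∪→ {C,G,T}; cost 1
[col 0] GNSY: children GNS:{C,G,T}, Y:{C} ∩→ {C}; cost 0
[col 0] RV: children R:{A}, V:{A} ∩→ {A}; cost 0
[col 0] GNRSVY: children GNSY:{C}, RV:{A} ∪→ {A,C}; cost 1
[col 1] NS: children N:{T}, S:{G} ∪→ {G,T}; cost 1
[col 1] GNS: children G:{G}, NS:{G,T} ∩→ {G}; cost 0
[col 1] GNSY: children GNS:{G}, Y:{G} ∩→ {G}; cost 0
[col 1] RV: children R:{A}, V:{A} ∩→ {A}; cost 0
[col 1] GNRSVY: children GNSY:{G}, RV:{A} ∪→ {A,G}; cost 1
[col 2] NS: children N:{G}, S:{A} ∪→ {A,G}; cost 1
[col 2] GNS: children G:{G}, NS:{A,G} ∩→ {G}; cost 0
[col 2] GNSY: children GNS:{G}, Y:{G} ∩→ {G}; cost 0
[col 2] RV: children R:{C}, V:{T} ∪→ {C,T}; cost 1
[col 2] GNRSVY: children GNSY:{G}, RV:{C,T} ∪→ {C,G,T}; cost 1
[col 3] NS: children N:{T}, S:{A} ∪→ {A,T}; cost 1
[col 3] GNS: children G:{G}, NS:{A,T} ∪→ {A,G,T}; cost 1
[col 3] GNSY: children GNS:{A,G,T}, Y:{C} ∪→ {A,C,G,T}; cost 1
[col 3] RV: children R:{T}, V:{A} ∪→ {A,T}; cost 1
[col 3] GNRSVY: children GNSY:{A,C,G,T}, RV:{A,T} ∩→ {A,T}; cost 0
[col 4] NS: children N:{A}, S:{G} ∪→ {A,G}; cost 1
[col 4] GNS: children G:{C}, NS:{A,G} ∪→ {A,C,G}; cost 1
[col 4] GNSY: children GNS:{A,C,G}, Y:{A} ∩→ {A}; cost 0
[col 4] RV: children R:{C}, V:{G} ∪→ {C,G}; cost 1
[col 4] GNRSVY: children GNSY:{A}, RV:{C,G} ∪→ {A,C,G}; cost 1
[col 5] NS: children N:{C}, S:{A} ∪→ {A,C}; cost 1
[col 5] GNS: children G:{C}, NS:{A,C} ∩→ {C}; cost 0
[col 5] GNSY: children GNS:{C}, Y:{C} ∩→ {C}; cost 0
[col 5] RV: children R:{G}, V:{C} ∪→ {C,G}; cost 1
[col 5] GNRSVY: children GNSY:{C}, RV:{C,G} ∩→ {C}; cost 0
[col 6] NS: children N:{C}, S:{T} ∪→ {C,T}; cost 1
[col 6] GNS: children G:{T}, NS:{C,T} ∩→ {T}; cost 0
[col 6] GNSY: children GNS:{T}, Y:{A} ∪→ {A,T}; cost 1
[col 6] RV: children R:{G}, V:{T} ∪→ {G,T}; cost 1
[col 6] GNRSVY: children GNSY:{A,T}, RV:{G,T} ∩→ {T}; cost 0
per-site changes: [3, 2, 3, 4, 4, 2, 3]; total = 21

21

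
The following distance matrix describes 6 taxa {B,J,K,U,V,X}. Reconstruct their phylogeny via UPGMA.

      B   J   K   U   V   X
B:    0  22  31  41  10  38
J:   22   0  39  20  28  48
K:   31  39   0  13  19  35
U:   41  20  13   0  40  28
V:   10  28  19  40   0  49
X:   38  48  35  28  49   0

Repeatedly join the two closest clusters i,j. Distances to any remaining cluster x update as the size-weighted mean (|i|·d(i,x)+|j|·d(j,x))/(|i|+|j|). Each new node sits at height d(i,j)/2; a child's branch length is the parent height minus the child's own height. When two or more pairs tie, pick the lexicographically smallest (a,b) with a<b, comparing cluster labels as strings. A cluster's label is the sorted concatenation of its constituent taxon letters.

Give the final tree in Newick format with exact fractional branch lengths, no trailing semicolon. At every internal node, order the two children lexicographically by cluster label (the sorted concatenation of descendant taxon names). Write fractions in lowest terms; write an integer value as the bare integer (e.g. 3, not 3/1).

1. join B+V (d=10) ⇒ BV; edges |B|=5, |V|=5
  updated: d(BV,J)=25, d(BV,K)=25, d(BV,U)=81/2, d(BV,X)=87/2
2. join K+U (d=13) ⇒ KU; edges |K|=13/2, |U|=13/2
  updated: d(BV,KU)=131/4, d(J,KU)=59/2, d(KU,X)=63/2
3. join BV+J (d=25) ⇒ BJV; edges |BV|=15/2, |J|=25/2
  updated: d(BJV,KU)=95/3, d(BJV,X)=45
4. join KU+X (d=63/2) ⇒ KUX; edges |KU|=37/4, |X|=63/4
  updated: d(BJV,KUX)=325/9
5. join BJV+KUX (d=325/9) ⇒ BJKUVX; edges |BJV|=50/9, |KUX|=83/36
final tree: (((B:5,V:5):15/2,J:25/2):50/9,((K:13/2,U:13/2):37/4,X:63/4):83/36)
total length: 2731/36

(((B:5,V:5):15/2,J:25/2):50/9,((K:13/2,U:13/2):37/4,X:63/4):83/36)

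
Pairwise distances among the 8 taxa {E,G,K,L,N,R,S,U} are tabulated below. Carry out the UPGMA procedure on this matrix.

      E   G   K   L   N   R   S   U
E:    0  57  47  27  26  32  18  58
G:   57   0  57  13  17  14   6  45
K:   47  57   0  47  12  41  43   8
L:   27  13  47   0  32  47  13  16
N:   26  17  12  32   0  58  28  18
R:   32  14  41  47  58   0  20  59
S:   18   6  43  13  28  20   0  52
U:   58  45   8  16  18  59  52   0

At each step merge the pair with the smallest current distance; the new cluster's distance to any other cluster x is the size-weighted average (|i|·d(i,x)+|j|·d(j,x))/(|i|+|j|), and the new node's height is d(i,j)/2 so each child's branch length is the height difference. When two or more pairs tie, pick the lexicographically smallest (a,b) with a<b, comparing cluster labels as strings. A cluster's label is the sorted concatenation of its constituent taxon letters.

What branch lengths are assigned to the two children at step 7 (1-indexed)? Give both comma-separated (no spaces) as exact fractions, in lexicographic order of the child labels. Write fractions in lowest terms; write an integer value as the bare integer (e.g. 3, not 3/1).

iteration 1: select G,S (d=6); attach at lengths (3, 3); label the merged cluster GS
  updated: d(E,GS)=75/2, d(GS,K)=50, d(GS,L)=13, d(GS,N)=45/2, d(GS,R)=17, d(GS,U)=97/2
iteration 2: select K,U (d=8); attach at lengths (4, 4); label the merged cluster KU
  updated: d(E,KU)=105/2, d(GS,KU)=197/4, d(KU,L)=63/2, d(KU,N)=15, d(KU,R)=50
iteration 3: select GS,L (d=13); attach at lengths (7/2, 13/2); label the merged cluster GLS
  updated: d(E,GLS)=34, d(GLS,KU)=130/3, d(GLS,N)=77/3, d(GLS,R)=27
iteration 4: select KU,N (d=15); attach at lengths (7/2, 15/2); label the merged cluster KNU
  updated: d(E,KNU)=131/3, d(GLS,KNU)=337/9, d(KNU,R)=158/3
iteration 5: select GLS,R (d=27); attach at lengths (7, 27/2); label the merged cluster GLRS
  updated: d(E,GLRS)=67/2, d(GLRS,KNU)=165/4
iteration 6: select E,GLRS (d=67/2); attach at lengths (67/4, 13/4); label the merged cluster EGLRS
  updated: d(EGLRS,KNU)=626/15
iteration 7: select EGLRS,KNU (d=626/15); attach at lengths (247/60, 401/30); label the merged cluster EGKLNRSU
final tree: ((E:67/4,(((G:3,S:3):7/2,L:13/2):7,R:27/2):13/4):247/60,((K:4,U:4):7/2,N:15/2):401/30)
total length: 5579/60

247/60,401/30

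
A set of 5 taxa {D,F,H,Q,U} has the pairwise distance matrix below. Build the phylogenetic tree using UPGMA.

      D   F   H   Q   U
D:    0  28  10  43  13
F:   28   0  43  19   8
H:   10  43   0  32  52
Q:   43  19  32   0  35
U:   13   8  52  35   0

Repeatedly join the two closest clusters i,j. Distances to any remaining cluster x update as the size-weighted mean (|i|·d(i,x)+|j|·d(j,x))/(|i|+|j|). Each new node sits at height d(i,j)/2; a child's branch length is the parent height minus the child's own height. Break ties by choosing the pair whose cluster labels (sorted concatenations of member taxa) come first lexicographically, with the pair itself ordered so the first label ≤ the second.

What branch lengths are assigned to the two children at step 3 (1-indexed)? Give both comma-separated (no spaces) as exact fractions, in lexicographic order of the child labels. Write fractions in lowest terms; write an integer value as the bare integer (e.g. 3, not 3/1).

19/2,27/2

iteration 1: select F,U (d=8); attach at lengths (4, 4); label the merged cluster FU
  updated: d(D,FU)=41/2, d(FU,H)=95/2, d(FU,Q)=27
iteration 2: select D,H (d=10); attach at lengths (5, 5); label the merged cluster DH
  updated: d(DH,FU)=34, d(DH,Q)=75/2
iteration 3: select FU,Q (d=27); attach at lengths (19/2, 27/2); label the merged cluster FQU
  updated: d(DH,FQU)=211/6
iteration 4: select DH,FQU (d=211/6); attach at lengths (151/12, 49/12); label the merged cluster DFHQU
final tree: ((D:5,H:5):151/12,((F:4,U:4):19/2,Q:27/2):49/12)
total length: 173/3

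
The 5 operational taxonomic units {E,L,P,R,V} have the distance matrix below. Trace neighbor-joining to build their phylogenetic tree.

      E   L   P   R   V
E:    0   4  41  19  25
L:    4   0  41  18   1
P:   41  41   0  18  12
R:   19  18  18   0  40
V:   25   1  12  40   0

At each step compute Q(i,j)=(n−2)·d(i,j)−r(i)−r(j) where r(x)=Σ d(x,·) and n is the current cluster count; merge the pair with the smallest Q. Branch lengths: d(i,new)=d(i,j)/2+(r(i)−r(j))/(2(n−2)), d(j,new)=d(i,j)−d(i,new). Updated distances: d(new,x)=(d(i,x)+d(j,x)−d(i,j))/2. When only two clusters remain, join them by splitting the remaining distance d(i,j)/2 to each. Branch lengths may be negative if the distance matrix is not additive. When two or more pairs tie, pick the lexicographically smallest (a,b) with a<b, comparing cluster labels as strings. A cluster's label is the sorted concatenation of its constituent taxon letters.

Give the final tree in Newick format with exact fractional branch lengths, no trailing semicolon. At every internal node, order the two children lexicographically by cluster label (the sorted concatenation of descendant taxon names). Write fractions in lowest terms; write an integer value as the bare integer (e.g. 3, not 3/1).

1. join P+V (d=12, Q=-154) ⇒ PV; edges |P|=35/3, |V|=1/3
  updated: d(E,PV)=27, d(L,PV)=15, d(PV,R)=23
2. join E+L (d=4, Q=-79) ⇒ EL; edges |E|=21/4, |L|=-5/4
  updated: d(EL,PV)=19, d(EL,R)=33/2
3. join EL+PV (d=19, Q=-117/2) ⇒ ELPV; edges |EL|=25/4, |PV|=51/4
  updated: d(ELPV,R)=41/4
4. join ELPV+R (d=41/4) ⇒ ELPRV; edges |ELPV|=41/8, |R|=41/8
final tree: (((E:21/4,L:-5/4):25/4,(P:35/3,V:1/3):51/4):41/8,R:41/8)
total length: 181/4

(((E:21/4,L:-5/4):25/4,(P:35/3,V:1/3):51/4):41/8,R:41/8)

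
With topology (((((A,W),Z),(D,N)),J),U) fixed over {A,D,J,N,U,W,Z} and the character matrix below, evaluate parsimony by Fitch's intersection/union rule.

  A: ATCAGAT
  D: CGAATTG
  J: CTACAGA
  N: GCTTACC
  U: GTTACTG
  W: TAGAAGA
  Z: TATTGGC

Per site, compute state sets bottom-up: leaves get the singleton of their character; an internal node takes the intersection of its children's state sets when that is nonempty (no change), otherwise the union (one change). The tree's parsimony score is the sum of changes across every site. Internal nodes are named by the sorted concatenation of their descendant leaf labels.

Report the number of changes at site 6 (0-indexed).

5

site 0, node AW: A={A} ∪ W={T} → {A,T} (+1)
site 0, node AWZ: AW={A,T} ∩ Z={T} → {T} (+0)
site 0, node DN: D={C} ∪ N={G} → {C,G} (+1)
site 0, node ADNWZ: AWZ={T} ∪ DN={C,G} → {C,G,T} (+1)
site 0, node ADJNWZ: ADNWZ={C,G,T} ∩ J={C} → {C} (+0)
site 0, node ADJNUWZ: ADJNWZ={C} ∪ U={G} → {C,G} (+1)
site 1, node AW: A={T} ∪ W={A} → {A,T} (+1)
site 1, node AWZ: AW={A,T} ∩ Z={A} → {A} (+0)
site 1, node DN: D={G} ∪ N={C} → {C,G} (+1)
site 1, node ADNWZ: AWZ={A} ∪ DN={C,G} → {A,C,G} (+1)
site 1, node ADJNWZ: ADNWZ={A,C,G} ∪ J={T} → {A,C,G,T} (+1)
site 1, node ADJNUWZ: ADJNWZ={A,C,G,T} ∩ U={T} → {T} (+0)
site 2, node AW: A={C} ∪ W={G} → {C,G} (+1)
site 2, node AWZ: AW={C,G} ∪ Z={T} → {C,G,T} (+1)
site 2, node DN: D={A} ∪ N={T} → {A,T} (+1)
site 2, node ADNWZ: AWZ={C,G,T} ∩ DN={A,T} → {T} (+0)
site 2, node ADJNWZ: ADNWZ={T} ∪ J={A} → {A,T} (+1)
site 2, node ADJNUWZ: ADJNWZ={A,T} ∩ U={T} → {T} (+0)
site 3, node AW: A={A} ∩ W={A} → {A} (+0)
site 3, node AWZ: AW={A} ∪ Z={T} → {A,T} (+1)
site 3, node DN: D={A} ∪ N={T} → {A,T} (+1)
site 3, node ADNWZ: AWZ={A,T} ∩ DN={A,T} → {A,T} (+0)
site 3, node ADJNWZ: ADNWZ={A,T} ∪ J={C} → {A,C,T} (+1)
site 3, node ADJNUWZ: ADJNWZ={A,C,T} ∩ U={A} → {A} (+0)
site 4, node AW: A={G} ∪ W={A} → {A,G} (+1)
site 4, node AWZ: AW={A,G} ∩ Z={G} → {G} (+0)
site 4, node DN: D={T} ∪ N={A} → {A,T} (+1)
site 4, node ADNWZ: AWZ={G} ∪ DN={A,T} → {A,G,T} (+1)
site 4, node ADJNWZ: ADNWZ={A,G,T} ∩ J={A} → {A} (+0)
site 4, node ADJNUWZ: ADJNWZ={A} ∪ U={C} → {A,C} (+1)
site 5, node AW: A={A} ∪ W={G} → {A,G} (+1)
site 5, node AWZ: AW={A,G} ∩ Z={G} → {G} (+0)
site 5, node DN: D={T} ∪ N={C} → {C,T} (+1)
site 5, node ADNWZ: AWZ={G} ∪ DN={C,T} → {C,G,T} (+1)
site 5, node ADJNWZ: ADNWZ={C,G,T} ∩ J={G} → {G} (+0)
site 5, node ADJNUWZ: ADJNWZ={G} ∪ U={T} → {G,T} (+1)
site 6, node AW: A={T} ∪ W={A} → {A,T} (+1)
site 6, node AWZ: AW={A,T} ∪ Z={C} → {A,C,T} (+1)
site 6, node DN: D={G} ∪ N={C} → {C,G} (+1)
site 6, node ADNWZ: AWZ={A,C,T} ∩ DN={C,G} → {C} (+0)
site 6, node ADJNWZ: ADNWZ={C} ∪ J={A} → {A,C} (+1)
site 6, node ADJNUWZ: ADJNWZ={A,C} ∪ U={G} → {A,C,G} (+1)
per-site changes: [4, 4, 4, 3, 4, 4, 5]; total = 28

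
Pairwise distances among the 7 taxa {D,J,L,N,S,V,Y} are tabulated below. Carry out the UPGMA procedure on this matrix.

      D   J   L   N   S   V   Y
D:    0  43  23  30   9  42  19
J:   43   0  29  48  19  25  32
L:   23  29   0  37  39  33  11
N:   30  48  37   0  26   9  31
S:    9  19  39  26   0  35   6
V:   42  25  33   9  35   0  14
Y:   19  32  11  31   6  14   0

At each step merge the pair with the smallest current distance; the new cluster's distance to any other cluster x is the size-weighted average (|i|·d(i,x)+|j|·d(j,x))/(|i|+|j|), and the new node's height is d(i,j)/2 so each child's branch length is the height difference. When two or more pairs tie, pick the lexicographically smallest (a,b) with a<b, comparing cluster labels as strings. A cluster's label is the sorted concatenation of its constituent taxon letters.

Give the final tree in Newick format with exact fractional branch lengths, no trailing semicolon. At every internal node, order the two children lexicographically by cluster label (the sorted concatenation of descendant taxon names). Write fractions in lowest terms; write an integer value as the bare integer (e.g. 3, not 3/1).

((((D:7,(S:3,Y:3):4):31/6,L:73/6):77/24,J:123/8):27/40,(N:9/2,V:9/2):231/20)

iteration 1: select S,Y (d=6); attach at lengths (3, 3); label the merged cluster SY
  updated: d(D,SY)=14, d(J,SY)=51/2, d(L,SY)=25, d(N,SY)=57/2, d(SY,V)=49/2
iteration 2: select N,V (d=9); attach at lengths (9/2, 9/2); label the merged cluster NV
  updated: d(D,NV)=36, d(J,NV)=73/2, d(L,NV)=35, d(NV,SY)=53/2
iteration 3: select D,SY (d=14); attach at lengths (7, 4); label the merged cluster DSY
  updated: d(DSY,J)=94/3, d(DSY,L)=73/3, d(DSY,NV)=89/3
iteration 4: select DSY,L (d=73/3); attach at lengths (31/6, 73/6); label the merged cluster DLSY
  updated: d(DLSY,J)=123/4, d(DLSY,NV)=31
iteration 5: select DLSY,J (d=123/4); attach at lengths (77/24, 123/8); label the merged cluster DJLSY
  updated: d(DJLSY,NV)=321/10
iteration 6: select DJLSY,NV (d=321/10); attach at lengths (27/40, 231/20); label the merged cluster DJLNSVY
final tree: ((((D:7,(S:3,Y:3):4):31/6,L:73/6):77/24,J:123/8):27/40,(N:9/2,V:9/2):231/20)
total length: 8897/120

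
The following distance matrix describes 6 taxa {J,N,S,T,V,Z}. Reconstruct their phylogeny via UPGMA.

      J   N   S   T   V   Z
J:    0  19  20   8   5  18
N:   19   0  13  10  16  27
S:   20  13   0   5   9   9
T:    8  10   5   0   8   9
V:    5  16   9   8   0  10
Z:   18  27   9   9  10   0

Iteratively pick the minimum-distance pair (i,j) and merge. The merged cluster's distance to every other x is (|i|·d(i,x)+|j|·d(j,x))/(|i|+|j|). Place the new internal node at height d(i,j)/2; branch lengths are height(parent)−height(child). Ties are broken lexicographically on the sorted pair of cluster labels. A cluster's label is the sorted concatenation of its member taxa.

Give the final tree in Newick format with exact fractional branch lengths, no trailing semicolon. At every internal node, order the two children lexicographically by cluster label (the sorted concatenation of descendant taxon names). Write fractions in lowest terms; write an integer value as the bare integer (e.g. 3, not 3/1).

step 1: merge (J,V) at d=5; branch lengths J→5/2, V→5/2; new cluster JV
  updated: d(JV,N)=35/2, d(JV,S)=29/2, d(JV,T)=8, d(JV,Z)=14
step 2: merge (S,T) at d=5; branch lengths S→5/2, T→5/2; new cluster ST
  updated: d(JV,ST)=45/4, d(N,ST)=23/2, d(ST,Z)=9
step 3: merge (ST,Z) at d=9; branch lengths ST→2, Z→9/2; new cluster STZ
  updated: d(JV,STZ)=73/6, d(N,STZ)=50/3
step 4: merge (JV,STZ) at d=73/6; branch lengths JV→43/12, STZ→19/12; new cluster JSTVZ
  updated: d(JSTVZ,N)=17
step 5: merge (JSTVZ,N) at d=17; branch lengths JSTVZ→29/12, N→17/2; new cluster JNSTVZ
final tree: (((J:5/2,V:5/2):43/12,((S:5/2,T:5/2):2,Z:9/2):19/12):29/12,N:17/2)
total length: 391/12

(((J:5/2,V:5/2):43/12,((S:5/2,T:5/2):2,Z:9/2):19/12):29/12,N:17/2)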